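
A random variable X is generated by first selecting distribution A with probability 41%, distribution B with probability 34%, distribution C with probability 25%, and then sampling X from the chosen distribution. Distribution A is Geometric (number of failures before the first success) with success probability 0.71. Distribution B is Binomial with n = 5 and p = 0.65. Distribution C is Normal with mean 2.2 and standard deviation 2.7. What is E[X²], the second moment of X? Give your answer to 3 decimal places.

7.315

For each component E[X²] = Var + (mean)², giving A: 0.742115; B: 11.7; C: 12.13.
Overall E[X²] = 0.41·0.742115 + 0.34·11.7 + 0.25·12.13 = 7.31477.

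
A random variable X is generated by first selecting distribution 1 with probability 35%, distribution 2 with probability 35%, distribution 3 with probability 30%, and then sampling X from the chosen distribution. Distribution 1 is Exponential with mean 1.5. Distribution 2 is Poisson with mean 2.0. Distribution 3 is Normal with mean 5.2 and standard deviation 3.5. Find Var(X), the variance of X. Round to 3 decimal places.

Per component, 1: μ=1.5, E[X²]=4.5; 2: μ=2, E[X²]=6; 3: μ=5.2, E[X²]=39.29.
E[X] = 0.35·1.5 + 0.35·2 + 0.3·5.2 = 2.785.
E[X²] = 0.35·4.5 + 0.35·6 + 0.3·39.29 = 15.462.
Var(X) = E[X²] − (E[X])² = 15.462 − 7.75623 = 7.70577.

7.706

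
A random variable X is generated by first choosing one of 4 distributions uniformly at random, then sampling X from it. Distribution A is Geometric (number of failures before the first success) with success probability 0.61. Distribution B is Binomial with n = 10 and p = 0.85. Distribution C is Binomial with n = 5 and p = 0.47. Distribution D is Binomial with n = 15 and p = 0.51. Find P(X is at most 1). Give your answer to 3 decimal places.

0.269

Conditional on each component, P(X ≤ 1): A: 0.8479; B: 3.32535e-07; C: 0.227246; D: 0.000374429.
By total probability, P(X ≤ 1) = 0.25·0.8479 + 0.25·3.32535e-07 + 0.25·0.227246 + 0.25·0.000374429 = 0.26888.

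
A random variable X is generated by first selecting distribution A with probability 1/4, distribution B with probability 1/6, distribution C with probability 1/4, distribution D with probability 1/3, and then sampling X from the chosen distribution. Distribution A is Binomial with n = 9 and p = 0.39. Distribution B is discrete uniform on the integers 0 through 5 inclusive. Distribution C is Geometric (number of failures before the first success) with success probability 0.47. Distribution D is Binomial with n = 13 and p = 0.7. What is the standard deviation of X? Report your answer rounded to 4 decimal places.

Per component, A: μ=3.51, E[X²]=14.4612; B: μ=2.5, E[X²]=9.16667; C: μ=1.12766, E[X²]=3.67089; D: μ=9.1, E[X²]=85.54.
E[X] = 0.25·3.51 + 0.166667·2.5 + 0.25·1.12766 + 0.333333·9.1 = 4.60941.
E[X²] = 0.25·14.4612 + 0.166667·9.16667 + 0.25·3.67089 + 0.333333·85.54 = 34.5741.
Var(X) = E[X²] − (E[X])² = 34.5741 − 21.2467 = 13.3274.
SD(X) = √13.3274 = 3.65068.

3.6507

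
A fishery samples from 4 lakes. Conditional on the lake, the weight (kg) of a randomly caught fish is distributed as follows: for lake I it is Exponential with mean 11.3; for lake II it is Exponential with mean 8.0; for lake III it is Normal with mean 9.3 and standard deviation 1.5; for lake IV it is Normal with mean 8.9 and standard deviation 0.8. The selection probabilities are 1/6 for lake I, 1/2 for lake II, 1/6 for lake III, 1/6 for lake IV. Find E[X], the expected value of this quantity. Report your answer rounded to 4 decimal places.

8.9167

Component means — I: 11.3; II: 8; III: 9.3; IV: 8.9.
E[X] = 0.166667·11.3 + 0.5·8 + 0.166667·9.3 + 0.166667·8.9 = 8.91667.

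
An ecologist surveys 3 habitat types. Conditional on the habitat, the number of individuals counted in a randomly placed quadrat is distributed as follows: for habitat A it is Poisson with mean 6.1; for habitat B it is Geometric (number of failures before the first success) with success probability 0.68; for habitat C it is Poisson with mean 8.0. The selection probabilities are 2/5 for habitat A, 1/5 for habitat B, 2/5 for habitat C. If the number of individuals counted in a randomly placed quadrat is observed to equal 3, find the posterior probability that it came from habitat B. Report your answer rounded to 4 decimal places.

0.0894

Likelihoods P(X=3 | ·): A: 0.0848481; B: 0.0222822; C: 0.0286261.
Posterior ∝ prior × likelihood. Numerator for B: 0.2·0.0222822 = 0.00445645.
Normalizing constant: 0.4·0.0848481 + 0.2·0.0222822 + 0.4·0.0286261 = 0.0498461.
P(B | observation) = 0.00445645 / 0.0498461 = 0.0894041.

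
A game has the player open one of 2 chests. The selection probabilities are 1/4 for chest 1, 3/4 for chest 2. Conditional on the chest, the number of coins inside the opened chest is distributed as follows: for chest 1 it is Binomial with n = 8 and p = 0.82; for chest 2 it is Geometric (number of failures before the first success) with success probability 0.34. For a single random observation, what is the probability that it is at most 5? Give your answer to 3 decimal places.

Conditional on each chest, P(X ≤ 5): 1: 0.16082; 2: 0.917346.
By total probability, P(X ≤ 5) = 0.25·0.16082 + 0.75·0.917346 = 0.728215.

0.728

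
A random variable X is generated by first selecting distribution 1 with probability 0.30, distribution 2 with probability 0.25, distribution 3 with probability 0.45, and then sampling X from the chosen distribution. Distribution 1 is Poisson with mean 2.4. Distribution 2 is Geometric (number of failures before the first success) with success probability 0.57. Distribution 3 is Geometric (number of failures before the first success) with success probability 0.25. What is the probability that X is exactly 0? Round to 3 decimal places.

0.282

Conditional on each component, P(X = 0): 1: 0.090718; 2: 0.57; 3: 0.25.
By total probability, P(X = 0) = 0.3·0.090718 + 0.25·0.57 + 0.45·0.25 = 0.282215.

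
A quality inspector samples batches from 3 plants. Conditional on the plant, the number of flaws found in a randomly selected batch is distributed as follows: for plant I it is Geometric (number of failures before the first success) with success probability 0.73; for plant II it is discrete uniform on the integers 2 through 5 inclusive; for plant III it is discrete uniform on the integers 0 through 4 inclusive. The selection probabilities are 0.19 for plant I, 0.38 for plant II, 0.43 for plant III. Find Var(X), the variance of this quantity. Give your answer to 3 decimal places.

2.723

Per component, I: μ=0.369863, E[X²]=0.64346; II: μ=3.5, E[X²]=13.5; III: μ=2, E[X²]=6.
E[X] = 0.19·0.369863 + 0.38·3.5 + 0.43·2 = 2.26027.
E[X²] = 0.19·0.64346 + 0.38·13.5 + 0.43·6 = 7.83226.
Var(X) = E[X²] − (E[X])² = 7.83226 − 5.10884 = 2.72342.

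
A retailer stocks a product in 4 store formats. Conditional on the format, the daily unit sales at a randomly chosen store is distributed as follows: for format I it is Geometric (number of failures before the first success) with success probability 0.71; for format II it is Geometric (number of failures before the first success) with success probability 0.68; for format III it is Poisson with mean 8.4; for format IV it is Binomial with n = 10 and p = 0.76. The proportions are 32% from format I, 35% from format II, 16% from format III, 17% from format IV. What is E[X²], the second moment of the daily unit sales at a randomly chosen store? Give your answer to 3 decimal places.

For each component E[X²] = Var + (mean)², giving I: 0.742115; II: 0.913495; III: 78.96; IV: 59.584.
Overall E[X²] = 0.32·0.742115 + 0.35·0.913495 + 0.16·78.96 + 0.17·59.584 = 23.3201.

23.320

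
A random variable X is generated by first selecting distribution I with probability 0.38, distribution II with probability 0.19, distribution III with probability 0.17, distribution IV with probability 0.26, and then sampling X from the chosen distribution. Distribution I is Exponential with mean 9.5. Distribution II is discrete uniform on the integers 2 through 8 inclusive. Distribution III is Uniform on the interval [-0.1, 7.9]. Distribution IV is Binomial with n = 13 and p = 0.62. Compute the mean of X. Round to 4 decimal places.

Component means — I: 9.5; II: 5; III: 3.9; IV: 8.06.
E[X] = 0.38·9.5 + 0.19·5 + 0.17·3.9 + 0.26·8.06 = 7.3186.

7.3186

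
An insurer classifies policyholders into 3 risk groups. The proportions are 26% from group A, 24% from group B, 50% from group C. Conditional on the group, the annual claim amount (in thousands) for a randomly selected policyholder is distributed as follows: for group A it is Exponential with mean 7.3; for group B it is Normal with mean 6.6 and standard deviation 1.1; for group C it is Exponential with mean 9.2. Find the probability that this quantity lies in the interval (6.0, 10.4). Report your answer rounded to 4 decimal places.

0.3204

Conditional on each group, P(6.0 < X < 10.4): A: 0.198997; B: 0.707004; C: 0.198019.
By total probability, P(6.0 < X < 10.4) = 0.26·0.198997 + 0.24·0.707004 + 0.5·0.198019 = 0.32043.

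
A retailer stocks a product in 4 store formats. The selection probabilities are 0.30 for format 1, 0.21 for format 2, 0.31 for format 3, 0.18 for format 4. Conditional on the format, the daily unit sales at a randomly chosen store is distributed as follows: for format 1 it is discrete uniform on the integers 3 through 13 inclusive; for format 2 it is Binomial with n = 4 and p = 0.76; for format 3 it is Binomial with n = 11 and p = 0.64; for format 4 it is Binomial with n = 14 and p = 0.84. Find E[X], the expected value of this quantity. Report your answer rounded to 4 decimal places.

Component means — 1: 8; 2: 3.04; 3: 7.04; 4: 11.76.
E[X] = 0.3·8 + 0.21·3.04 + 0.31·7.04 + 0.18·11.76 = 7.3376.

7.3376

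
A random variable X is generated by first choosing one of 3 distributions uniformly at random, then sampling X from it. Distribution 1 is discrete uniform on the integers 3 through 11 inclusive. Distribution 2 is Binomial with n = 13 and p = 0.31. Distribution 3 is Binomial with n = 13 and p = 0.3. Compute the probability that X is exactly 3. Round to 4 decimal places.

0.1792

Conditional on each component, P(X = 3): 1: 0.111111; 2: 0.208421; 3: 0.218127.
By total probability, P(X = 3) = 0.333333·0.111111 + 0.333333·0.208421 + 0.333333·0.218127 = 0.17922.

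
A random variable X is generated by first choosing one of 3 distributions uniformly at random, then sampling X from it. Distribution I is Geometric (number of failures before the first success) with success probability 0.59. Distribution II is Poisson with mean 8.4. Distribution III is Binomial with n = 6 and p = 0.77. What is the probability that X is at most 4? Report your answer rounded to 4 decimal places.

0.4951

Conditional on each component, P(X ≤ 4): I: 0.988414; II: 0.0789083; III: 0.418041.
By total probability, P(X ≤ 4) = 0.333333·0.988414 + 0.333333·0.0789083 + 0.333333·0.418041 = 0.495121.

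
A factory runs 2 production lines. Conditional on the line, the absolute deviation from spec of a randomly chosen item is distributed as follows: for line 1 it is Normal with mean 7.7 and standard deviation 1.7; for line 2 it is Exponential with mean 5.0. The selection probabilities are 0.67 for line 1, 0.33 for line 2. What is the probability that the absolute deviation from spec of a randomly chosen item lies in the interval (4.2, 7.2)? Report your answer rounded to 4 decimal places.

0.3085

Conditional on each line, P(4.2 < X < 7.2): 1: 0.364578; 2: 0.194783.
By total probability, P(4.2 < X < 7.2) = 0.67·0.364578 + 0.33·0.194783 = 0.308546.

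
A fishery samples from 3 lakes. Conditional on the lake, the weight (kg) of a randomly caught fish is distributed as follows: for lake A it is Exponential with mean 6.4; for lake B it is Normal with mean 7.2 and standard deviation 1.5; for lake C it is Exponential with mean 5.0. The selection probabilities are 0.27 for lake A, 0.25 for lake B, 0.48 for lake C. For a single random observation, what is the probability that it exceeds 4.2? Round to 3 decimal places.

0.592

Conditional on each lake, P(X > 4.2): A: 0.518793; B: 0.97725; C: 0.431711.
By total probability, P(X > 4.2) = 0.27·0.518793 + 0.25·0.97725 + 0.48·0.431711 = 0.591608.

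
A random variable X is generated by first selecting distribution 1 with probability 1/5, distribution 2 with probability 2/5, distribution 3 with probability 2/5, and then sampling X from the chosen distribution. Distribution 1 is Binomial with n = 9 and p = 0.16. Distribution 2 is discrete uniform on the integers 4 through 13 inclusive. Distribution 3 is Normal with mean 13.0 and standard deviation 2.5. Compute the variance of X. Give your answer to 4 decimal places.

Per component, 1: μ=1.44, E[X²]=3.2832; 2: μ=8.5, E[X²]=80.5; 3: μ=13, E[X²]=175.25.
E[X] = 0.2·1.44 + 0.4·8.5 + 0.4·13 = 8.888.
E[X²] = 0.2·3.2832 + 0.4·80.5 + 0.4·175.25 = 102.957.
Var(X) = E[X²] − (E[X])² = 102.957 − 78.9965 = 23.9601.

23.9601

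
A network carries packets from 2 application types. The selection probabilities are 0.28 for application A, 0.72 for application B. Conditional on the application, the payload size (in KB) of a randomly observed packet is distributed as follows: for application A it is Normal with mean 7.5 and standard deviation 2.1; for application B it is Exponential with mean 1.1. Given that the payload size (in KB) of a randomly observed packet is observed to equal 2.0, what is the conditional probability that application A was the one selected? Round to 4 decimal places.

0.0160

Likelihoods f(2.0 | ·): A: 0.00615444; B: 0.147564.
Posterior ∝ prior × likelihood. Numerator for A: 0.28·0.00615444 = 0.00172324.
Normalizing constant: 0.28·0.00615444 + 0.72·0.147564 = 0.107969.
P(A | observation) = 0.00172324 / 0.107969 = 0.0159605.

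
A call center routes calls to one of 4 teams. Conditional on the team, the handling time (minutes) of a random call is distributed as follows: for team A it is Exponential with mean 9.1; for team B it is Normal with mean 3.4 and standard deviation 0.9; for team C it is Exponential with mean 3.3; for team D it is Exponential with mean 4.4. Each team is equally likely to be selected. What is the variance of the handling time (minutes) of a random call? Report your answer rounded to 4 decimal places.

34.1200

Per component, A: μ=9.1, E[X²]=165.62; B: μ=3.4, E[X²]=12.37; C: μ=3.3, E[X²]=21.78; D: μ=4.4, E[X²]=38.72.
E[X] = 0.25·9.1 + 0.25·3.4 + 0.25·3.3 + 0.25·4.4 = 5.05.
E[X²] = 0.25·165.62 + 0.25·12.37 + 0.25·21.78 + 0.25·38.72 = 59.6225.
Var(X) = E[X²] − (E[X])² = 59.6225 − 25.5025 = 34.12.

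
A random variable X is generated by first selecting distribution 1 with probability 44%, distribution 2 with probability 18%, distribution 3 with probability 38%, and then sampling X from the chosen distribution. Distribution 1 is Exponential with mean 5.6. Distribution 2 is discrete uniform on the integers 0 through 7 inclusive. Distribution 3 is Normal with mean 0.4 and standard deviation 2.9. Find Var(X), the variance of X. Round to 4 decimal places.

Per component, 1: μ=5.6, E[X²]=62.72; 2: μ=3.5, E[X²]=17.5; 3: μ=0.4, E[X²]=8.57.
E[X] = 0.44·5.6 + 0.18·3.5 + 0.38·0.4 = 3.246.
E[X²] = 0.44·62.72 + 0.18·17.5 + 0.38·8.57 = 34.0034.
Var(X) = E[X²] − (E[X])² = 34.0034 − 10.5365 = 23.4669.

23.4669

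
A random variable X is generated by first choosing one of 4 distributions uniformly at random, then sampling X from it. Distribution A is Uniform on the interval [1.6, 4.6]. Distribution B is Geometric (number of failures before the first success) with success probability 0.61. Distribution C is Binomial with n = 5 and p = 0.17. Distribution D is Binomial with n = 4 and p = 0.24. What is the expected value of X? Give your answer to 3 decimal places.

Component means — A: 3.1; B: 0.639344; C: 0.85; D: 0.96.
E[X] = 0.25·3.1 + 0.25·0.639344 + 0.25·0.85 + 0.25·0.96 = 1.38734.

1.387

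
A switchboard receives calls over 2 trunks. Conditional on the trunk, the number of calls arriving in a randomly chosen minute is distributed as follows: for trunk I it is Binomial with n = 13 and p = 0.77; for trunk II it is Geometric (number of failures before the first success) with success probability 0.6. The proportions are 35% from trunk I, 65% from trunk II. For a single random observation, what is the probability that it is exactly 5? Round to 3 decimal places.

0.005

Conditional on each trunk, P(X = 5): I: 0.00272807; II: 0.006144.
By total probability, P(X = 5) = 0.35·0.00272807 + 0.65·0.006144 = 0.00494842.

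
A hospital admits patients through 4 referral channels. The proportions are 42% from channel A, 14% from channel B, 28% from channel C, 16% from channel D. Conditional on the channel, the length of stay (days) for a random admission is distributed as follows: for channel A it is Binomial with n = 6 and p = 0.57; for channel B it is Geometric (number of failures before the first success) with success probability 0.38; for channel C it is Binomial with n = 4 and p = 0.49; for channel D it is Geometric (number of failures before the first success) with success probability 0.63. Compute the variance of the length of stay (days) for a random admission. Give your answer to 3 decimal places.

2.739

Per component, A: μ=3.42, E[X²]=13.167; B: μ=1.63158, E[X²]=6.95568; C: μ=1.96, E[X²]=4.8412; D: μ=0.587302, E[X²]=1.27715.
E[X] = 0.42·3.42 + 0.14·1.63158 + 0.28·1.96 + 0.16·0.587302 = 2.30759.
E[X²] = 0.42·13.167 + 0.14·6.95568 + 0.28·4.8412 + 0.16·1.27715 = 8.06381.
Var(X) = E[X²] − (E[X])² = 8.06381 − 5.32497 = 2.73885.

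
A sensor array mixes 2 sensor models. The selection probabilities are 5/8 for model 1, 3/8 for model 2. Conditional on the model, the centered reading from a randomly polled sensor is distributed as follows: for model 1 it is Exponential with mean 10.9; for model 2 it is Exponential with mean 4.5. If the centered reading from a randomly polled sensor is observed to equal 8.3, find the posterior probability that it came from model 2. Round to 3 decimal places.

Likelihoods f(8.3 | ·): 1: 0.0428422; 2: 0.0351363.
Posterior ∝ prior × likelihood. Numerator for 2: 0.375·0.0351363 = 0.0131761.
Normalizing constant: 0.625·0.0428422 + 0.375·0.0351363 = 0.0399525.
P(2 | observation) = 0.0131761 / 0.0399525 = 0.329794.

0.330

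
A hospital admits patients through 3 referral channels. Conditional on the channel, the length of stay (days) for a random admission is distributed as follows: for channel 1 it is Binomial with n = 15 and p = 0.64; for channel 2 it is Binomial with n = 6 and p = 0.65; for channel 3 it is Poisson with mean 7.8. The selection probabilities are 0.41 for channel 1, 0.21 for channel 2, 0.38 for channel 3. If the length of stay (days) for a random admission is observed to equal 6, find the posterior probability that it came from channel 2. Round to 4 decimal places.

Likelihoods P(X=6 | ·): 1: 0.0349306; 2: 0.0754189; 3: 0.128156.
Posterior ∝ prior × likelihood. Numerator for 2: 0.21·0.0754189 = 0.015838.
Normalizing constant: 0.41·0.0349306 + 0.21·0.0754189 + 0.38·0.128156 = 0.0788587.
P(2 | observation) = 0.015838 / 0.0788587 = 0.20084.

0.2008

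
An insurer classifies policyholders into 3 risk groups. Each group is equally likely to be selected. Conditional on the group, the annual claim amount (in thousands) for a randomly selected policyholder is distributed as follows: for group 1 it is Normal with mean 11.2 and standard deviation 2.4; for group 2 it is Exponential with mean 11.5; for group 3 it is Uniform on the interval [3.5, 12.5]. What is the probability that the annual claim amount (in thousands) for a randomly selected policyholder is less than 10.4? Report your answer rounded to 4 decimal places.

0.5771

Conditional on each group, P(X < 10.4): 1: 0.369441; 2: 0.595194; 3: 0.766667.
By total probability, P(X < 10.4) = 0.333333·0.369441 + 0.333333·0.595194 + 0.333333·0.766667 = 0.577101.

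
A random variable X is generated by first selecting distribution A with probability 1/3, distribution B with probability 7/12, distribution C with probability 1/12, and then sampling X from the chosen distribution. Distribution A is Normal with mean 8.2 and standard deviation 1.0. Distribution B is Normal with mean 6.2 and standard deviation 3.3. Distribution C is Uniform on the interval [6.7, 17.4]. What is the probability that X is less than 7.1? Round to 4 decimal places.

Conditional on each component, P(X < 7.1): A: 0.135666; B: 0.607469; C: 0.0373832.
By total probability, P(X < 7.1) = 0.333333·0.135666 + 0.583333·0.607469 + 0.0833333·0.0373832 = 0.402694.

0.4027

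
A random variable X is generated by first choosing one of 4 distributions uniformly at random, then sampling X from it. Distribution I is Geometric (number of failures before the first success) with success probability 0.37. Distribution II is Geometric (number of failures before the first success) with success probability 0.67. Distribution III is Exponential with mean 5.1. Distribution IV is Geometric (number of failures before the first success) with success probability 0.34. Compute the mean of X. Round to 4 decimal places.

2.3091

Component means — I: 1.7027; II: 0.492537; III: 5.1; IV: 1.94118.
E[X] = 0.25·1.7027 + 0.25·0.492537 + 0.25·5.1 + 0.25·1.94118 = 2.3091.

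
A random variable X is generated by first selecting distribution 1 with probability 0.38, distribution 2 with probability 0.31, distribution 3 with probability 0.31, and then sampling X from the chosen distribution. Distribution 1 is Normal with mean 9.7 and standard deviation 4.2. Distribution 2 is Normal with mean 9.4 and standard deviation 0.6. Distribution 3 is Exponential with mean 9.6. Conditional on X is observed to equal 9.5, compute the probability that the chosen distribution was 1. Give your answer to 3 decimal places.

0.143

Likelihoods f(9.5 | ·): 1: 0.0948786; 2: 0.655733; 3: 0.038722.
Posterior ∝ prior × likelihood. Numerator for 1: 0.38·0.0948786 = 0.0360539.
Normalizing constant: 0.38·0.0948786 + 0.31·0.655733 + 0.31·0.038722 = 0.251335.
P(1 | observation) = 0.0360539 / 0.251335 = 0.14345.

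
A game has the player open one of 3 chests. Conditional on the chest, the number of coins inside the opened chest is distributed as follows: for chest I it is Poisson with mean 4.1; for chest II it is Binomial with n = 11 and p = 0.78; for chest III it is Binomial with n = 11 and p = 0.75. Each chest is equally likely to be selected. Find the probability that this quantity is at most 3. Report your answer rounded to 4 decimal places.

Conditional on each chest, P(X ≤ 3): I: 0.414182; II: 0.000472419; III: 0.00118828.
By total probability, P(X ≤ 3) = 0.333333·0.414182 + 0.333333·0.000472419 + 0.333333·0.00118828 = 0.138614.

0.1386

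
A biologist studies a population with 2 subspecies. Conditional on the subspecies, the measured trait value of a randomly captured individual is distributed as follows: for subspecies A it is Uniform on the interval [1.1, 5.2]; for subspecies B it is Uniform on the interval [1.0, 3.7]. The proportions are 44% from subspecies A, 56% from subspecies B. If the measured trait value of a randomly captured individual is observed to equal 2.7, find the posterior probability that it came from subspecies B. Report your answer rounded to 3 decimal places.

0.659

Likelihoods f(2.7 | ·): A: 0.243902; B: 0.37037.
Posterior ∝ prior × likelihood. Numerator for B: 0.56·0.37037 = 0.207407.
Normalizing constant: 0.44·0.243902 + 0.56·0.37037 = 0.314724.
P(B | observation) = 0.207407 / 0.314724 = 0.659013.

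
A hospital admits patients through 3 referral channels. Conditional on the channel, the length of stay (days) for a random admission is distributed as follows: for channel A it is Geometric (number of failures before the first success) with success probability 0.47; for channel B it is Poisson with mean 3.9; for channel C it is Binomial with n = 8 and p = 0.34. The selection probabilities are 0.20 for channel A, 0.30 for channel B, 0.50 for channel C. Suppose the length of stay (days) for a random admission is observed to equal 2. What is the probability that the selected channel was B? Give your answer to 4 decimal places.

0.2238

Likelihoods P(X=2 | ·): A: 0.132023; B: 0.15394; C: 0.267534.
Posterior ∝ prior × likelihood. Numerator for B: 0.3·0.15394 = 0.0461819.
Normalizing constant: 0.2·0.132023 + 0.3·0.15394 + 0.5·0.267534 = 0.206354.
P(B | observation) = 0.0461819 / 0.206354 = 0.2238.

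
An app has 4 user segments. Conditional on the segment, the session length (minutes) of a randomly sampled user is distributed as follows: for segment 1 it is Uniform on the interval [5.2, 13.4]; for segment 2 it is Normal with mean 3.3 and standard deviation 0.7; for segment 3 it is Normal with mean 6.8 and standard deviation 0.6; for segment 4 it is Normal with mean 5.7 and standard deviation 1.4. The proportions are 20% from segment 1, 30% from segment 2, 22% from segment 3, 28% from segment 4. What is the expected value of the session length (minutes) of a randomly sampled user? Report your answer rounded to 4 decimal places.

Component means — 1: 9.3; 2: 3.3; 3: 6.8; 4: 5.7.
E[X] = 0.2·9.3 + 0.3·3.3 + 0.22·6.8 + 0.28·5.7 = 5.942.

5.9420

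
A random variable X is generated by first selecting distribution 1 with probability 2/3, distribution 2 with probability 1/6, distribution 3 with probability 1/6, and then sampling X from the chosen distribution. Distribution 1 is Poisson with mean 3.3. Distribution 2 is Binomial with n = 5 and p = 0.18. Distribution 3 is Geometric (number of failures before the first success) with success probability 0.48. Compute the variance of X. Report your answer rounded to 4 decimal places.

3.8860

Per component, 1: μ=3.3, E[X²]=14.19; 2: μ=0.9, E[X²]=1.548; 3: μ=1.08333, E[X²]=3.43056.
E[X] = 0.666667·3.3 + 0.166667·0.9 + 0.166667·1.08333 = 2.53056.
E[X²] = 0.666667·14.19 + 0.166667·1.548 + 0.166667·3.43056 = 10.2898.
Var(X) = E[X²] − (E[X])² = 10.2898 − 6.40371 = 3.88605.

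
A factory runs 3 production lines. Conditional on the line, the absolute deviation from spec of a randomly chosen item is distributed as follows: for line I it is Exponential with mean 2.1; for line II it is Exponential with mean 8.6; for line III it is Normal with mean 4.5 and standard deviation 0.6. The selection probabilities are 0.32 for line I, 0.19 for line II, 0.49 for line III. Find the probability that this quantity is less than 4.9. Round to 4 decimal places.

Conditional on each line, P(X < 4.9): I: 0.903028; II: 0.434343; III: 0.747507.
By total probability, P(X < 4.9) = 0.32·0.903028 + 0.19·0.434343 + 0.49·0.747507 = 0.737773.

0.7378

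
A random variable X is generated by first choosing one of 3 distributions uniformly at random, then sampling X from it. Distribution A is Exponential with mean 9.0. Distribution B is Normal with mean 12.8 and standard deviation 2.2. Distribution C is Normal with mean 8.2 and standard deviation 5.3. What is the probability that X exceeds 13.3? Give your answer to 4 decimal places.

0.2687

Conditional on each component, P(X > 13.3): A: 0.228144; B: 0.410106; C: 0.167958.
By total probability, P(X > 13.3) = 0.333333·0.228144 + 0.333333·0.410106 + 0.333333·0.167958 = 0.268736.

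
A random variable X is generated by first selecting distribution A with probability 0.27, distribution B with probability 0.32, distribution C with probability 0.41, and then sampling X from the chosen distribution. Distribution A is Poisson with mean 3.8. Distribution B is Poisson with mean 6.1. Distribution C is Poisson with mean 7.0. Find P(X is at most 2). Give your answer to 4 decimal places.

Conditional on each component, P(X ≤ 2): A: 0.268897; B: 0.0576529; C: 0.0296362.
By total probability, P(X ≤ 2) = 0.27·0.268897 + 0.32·0.0576529 + 0.41·0.0296362 = 0.103202.

0.1032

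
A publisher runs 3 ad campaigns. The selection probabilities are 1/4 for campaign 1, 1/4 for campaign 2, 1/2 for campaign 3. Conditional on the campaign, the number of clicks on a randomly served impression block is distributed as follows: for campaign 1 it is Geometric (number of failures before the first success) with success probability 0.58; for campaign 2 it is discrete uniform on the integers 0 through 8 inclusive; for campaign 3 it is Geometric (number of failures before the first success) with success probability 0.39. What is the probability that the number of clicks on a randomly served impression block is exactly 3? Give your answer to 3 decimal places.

0.083

Conditional on each campaign, P(X = 3): 1: 0.042971; 2: 0.111111; 3: 0.0885226.
By total probability, P(X = 3) = 0.25·0.042971 + 0.25·0.111111 + 0.5·0.0885226 = 0.0827818.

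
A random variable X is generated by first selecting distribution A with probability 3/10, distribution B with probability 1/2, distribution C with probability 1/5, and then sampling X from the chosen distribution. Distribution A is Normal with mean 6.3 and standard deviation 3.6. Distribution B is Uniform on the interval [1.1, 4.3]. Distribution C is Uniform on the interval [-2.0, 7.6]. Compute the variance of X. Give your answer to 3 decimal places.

8.531

Per component, A: μ=6.3, E[X²]=52.65; B: μ=2.7, E[X²]=8.14333; C: μ=2.8, E[X²]=15.52.
E[X] = 0.3·6.3 + 0.5·2.7 + 0.2·2.8 = 3.8.
E[X²] = 0.3·52.65 + 0.5·8.14333 + 0.2·15.52 = 22.9707.
Var(X) = E[X²] − (E[X])² = 22.9707 − 14.44 = 8.53067.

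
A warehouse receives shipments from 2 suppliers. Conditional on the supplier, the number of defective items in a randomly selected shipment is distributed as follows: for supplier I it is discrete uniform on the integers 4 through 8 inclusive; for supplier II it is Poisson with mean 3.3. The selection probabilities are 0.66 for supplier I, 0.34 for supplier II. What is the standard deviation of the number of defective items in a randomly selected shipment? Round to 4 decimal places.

2.0194

Per component, I: μ=6, E[X²]=38; II: μ=3.3, E[X²]=14.19.
E[X] = 0.66·6 + 0.34·3.3 = 5.082.
E[X²] = 0.66·38 + 0.34·14.19 = 29.9046.
Var(X) = E[X²] − (E[X])² = 29.9046 − 25.8267 = 4.07788.
SD(X) = √4.07788 = 2.01938.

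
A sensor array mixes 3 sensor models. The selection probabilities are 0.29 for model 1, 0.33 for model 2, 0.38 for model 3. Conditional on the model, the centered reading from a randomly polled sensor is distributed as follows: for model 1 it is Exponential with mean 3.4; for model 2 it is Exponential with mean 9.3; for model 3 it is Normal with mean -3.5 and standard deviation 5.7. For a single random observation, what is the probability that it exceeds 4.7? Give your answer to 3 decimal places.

0.300

Conditional on each model, P(X > 4.7): 1: 0.250987; 2: 0.603278; 3: 0.0751324.
By total probability, P(X > 4.7) = 0.29·0.250987 + 0.33·0.603278 + 0.38·0.0751324 = 0.300419.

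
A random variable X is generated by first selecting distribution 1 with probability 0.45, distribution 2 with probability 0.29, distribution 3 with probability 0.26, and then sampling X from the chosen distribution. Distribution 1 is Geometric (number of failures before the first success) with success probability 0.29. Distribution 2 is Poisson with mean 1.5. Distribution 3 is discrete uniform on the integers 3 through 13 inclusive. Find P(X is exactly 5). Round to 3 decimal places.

Conditional on each component, P(X = 5): 1: 0.0523227; 2: 0.01412; 3: 0.0909091.
By total probability, P(X = 5) = 0.45·0.0523227 + 0.29·0.01412 + 0.26·0.0909091 = 0.0512763.

0.051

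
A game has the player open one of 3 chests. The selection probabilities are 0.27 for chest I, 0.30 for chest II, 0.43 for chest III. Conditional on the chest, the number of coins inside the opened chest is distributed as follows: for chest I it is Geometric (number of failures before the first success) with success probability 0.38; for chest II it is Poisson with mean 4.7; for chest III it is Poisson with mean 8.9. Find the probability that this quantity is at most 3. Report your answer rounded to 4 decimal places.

Conditional on each chest, P(X ≤ 3): I: 0.852237; II: 0.309684; III: 0.0227769.
By total probability, P(X ≤ 3) = 0.27·0.852237 + 0.3·0.309684 + 0.43·0.0227769 = 0.332803.

0.3328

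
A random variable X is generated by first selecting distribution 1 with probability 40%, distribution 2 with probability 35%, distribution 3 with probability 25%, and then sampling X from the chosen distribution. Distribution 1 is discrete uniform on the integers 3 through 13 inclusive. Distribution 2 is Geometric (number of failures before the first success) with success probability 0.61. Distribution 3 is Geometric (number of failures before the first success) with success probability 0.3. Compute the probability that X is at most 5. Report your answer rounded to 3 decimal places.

0.678

Conditional on each component, P(X ≤ 5): 1: 0.272727; 2: 0.996481; 3: 0.882351.
By total probability, P(X ≤ 5) = 0.4·0.272727 + 0.35·0.996481 + 0.25·0.882351 = 0.678447.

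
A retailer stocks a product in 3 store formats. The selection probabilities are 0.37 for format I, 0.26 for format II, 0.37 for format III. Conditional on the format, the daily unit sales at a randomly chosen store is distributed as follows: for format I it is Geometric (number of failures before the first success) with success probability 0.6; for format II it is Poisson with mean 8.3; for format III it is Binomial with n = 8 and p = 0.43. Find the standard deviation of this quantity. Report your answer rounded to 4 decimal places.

3.4964

Per component, I: μ=0.666667, E[X²]=1.55556; II: μ=8.3, E[X²]=77.19; III: μ=3.44, E[X²]=13.7944.
E[X] = 0.37·0.666667 + 0.26·8.3 + 0.37·3.44 = 3.67747.
E[X²] = 0.37·1.55556 + 0.26·77.19 + 0.37·13.7944 = 25.7489.
Var(X) = E[X²] − (E[X])² = 25.7489 − 13.5238 = 12.2251.
SD(X) = √12.2251 = 3.49644.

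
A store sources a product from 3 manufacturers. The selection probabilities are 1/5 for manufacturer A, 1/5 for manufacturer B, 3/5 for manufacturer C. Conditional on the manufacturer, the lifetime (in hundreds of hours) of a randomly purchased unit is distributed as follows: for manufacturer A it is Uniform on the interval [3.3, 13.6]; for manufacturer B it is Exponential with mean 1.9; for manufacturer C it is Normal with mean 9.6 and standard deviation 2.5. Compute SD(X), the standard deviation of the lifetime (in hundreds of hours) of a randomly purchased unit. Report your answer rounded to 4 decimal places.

3.9025

Per component, A: μ=8.45, E[X²]=80.2433; B: μ=1.9, E[X²]=7.22; C: μ=9.6, E[X²]=98.41.
E[X] = 0.2·8.45 + 0.2·1.9 + 0.6·9.6 = 7.83.
E[X²] = 0.2·80.2433 + 0.2·7.22 + 0.6·98.41 = 76.5387.
Var(X) = E[X²] − (E[X])² = 76.5387 − 61.3089 = 15.2298.
SD(X) = √15.2298 = 3.90253.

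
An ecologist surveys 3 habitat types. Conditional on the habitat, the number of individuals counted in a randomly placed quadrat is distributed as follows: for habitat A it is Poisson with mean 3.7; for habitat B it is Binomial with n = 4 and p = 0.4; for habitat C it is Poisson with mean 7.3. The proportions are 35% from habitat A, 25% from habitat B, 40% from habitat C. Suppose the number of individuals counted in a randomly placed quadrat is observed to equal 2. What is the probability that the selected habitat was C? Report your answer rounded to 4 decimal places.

0.0471

Likelihoods P(X=2 | ·): A: 0.169233; B: 0.3456; C: 0.0179997.
Posterior ∝ prior × likelihood. Numerator for C: 0.4·0.0179997 = 0.00719989.
Normalizing constant: 0.35·0.169233 + 0.25·0.3456 + 0.4·0.0179997 = 0.152831.
P(C | observation) = 0.00719989 / 0.152831 = 0.0471101.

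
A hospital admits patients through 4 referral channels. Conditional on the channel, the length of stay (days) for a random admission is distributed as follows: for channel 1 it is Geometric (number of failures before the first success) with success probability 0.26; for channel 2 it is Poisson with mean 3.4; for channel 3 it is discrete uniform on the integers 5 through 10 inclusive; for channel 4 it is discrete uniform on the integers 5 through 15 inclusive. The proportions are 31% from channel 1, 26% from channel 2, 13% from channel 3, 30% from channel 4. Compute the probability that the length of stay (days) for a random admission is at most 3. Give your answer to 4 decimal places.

Conditional on each channel, P(X ≤ 3): 1: 0.700134; 2: 0.558357; 3: 0; 4: 0.
By total probability, P(X ≤ 3) = 0.31·0.700134 + 0.26·0.558357 + 0.13·0 + 0.3·0 = 0.362214.

0.3622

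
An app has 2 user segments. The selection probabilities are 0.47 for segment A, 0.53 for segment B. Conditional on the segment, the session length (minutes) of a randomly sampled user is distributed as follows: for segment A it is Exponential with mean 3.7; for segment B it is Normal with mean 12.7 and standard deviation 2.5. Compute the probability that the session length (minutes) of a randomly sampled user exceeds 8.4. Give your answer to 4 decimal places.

Conditional on each segment, P(X > 8.4): A: 0.103284; B: 0.957284.
By total probability, P(X > 8.4) = 0.47·0.103284 + 0.53·0.957284 = 0.555904.

0.5559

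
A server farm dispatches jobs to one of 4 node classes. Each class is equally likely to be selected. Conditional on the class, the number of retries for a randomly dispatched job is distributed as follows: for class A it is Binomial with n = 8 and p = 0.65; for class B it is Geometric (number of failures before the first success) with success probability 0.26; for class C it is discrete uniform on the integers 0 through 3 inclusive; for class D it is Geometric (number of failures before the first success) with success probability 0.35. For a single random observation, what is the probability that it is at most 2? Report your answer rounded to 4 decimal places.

0.5239

Conditional on each class, P(X ≤ 2): A: 0.0253175; B: 0.594776; C: 0.75; D: 0.725375.
By total probability, P(X ≤ 2) = 0.25·0.0253175 + 0.25·0.594776 + 0.25·0.75 + 0.25·0.725375 = 0.523867.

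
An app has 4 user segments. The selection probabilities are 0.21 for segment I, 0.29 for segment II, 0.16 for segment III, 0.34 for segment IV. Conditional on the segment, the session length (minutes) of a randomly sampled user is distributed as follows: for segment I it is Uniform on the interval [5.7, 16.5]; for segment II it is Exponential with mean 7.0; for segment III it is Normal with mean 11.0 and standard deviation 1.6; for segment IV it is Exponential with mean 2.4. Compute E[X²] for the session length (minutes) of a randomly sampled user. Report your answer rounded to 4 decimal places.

80.0217

For each component E[X²] = Var + (mean)², giving I: 132.93; II: 98; III: 123.56; IV: 11.52.
Overall E[X²] = 0.21·132.93 + 0.29·98 + 0.16·123.56 + 0.34·11.52 = 80.0217.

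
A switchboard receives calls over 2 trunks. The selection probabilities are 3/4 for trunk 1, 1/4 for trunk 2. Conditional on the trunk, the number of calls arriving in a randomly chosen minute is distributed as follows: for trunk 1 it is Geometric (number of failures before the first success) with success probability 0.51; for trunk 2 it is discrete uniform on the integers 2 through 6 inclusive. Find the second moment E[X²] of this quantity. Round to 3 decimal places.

6.605

For each component E[X²] = Var + (mean)², giving 1: 2.807; 2: 18.
Overall E[X²] = 0.75·2.807 + 0.25·18 = 6.60525.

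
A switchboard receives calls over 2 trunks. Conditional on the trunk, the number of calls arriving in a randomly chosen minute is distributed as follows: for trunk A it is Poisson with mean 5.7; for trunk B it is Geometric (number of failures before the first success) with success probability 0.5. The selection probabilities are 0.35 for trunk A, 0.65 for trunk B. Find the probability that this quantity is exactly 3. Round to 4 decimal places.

Conditional on each trunk, P(X = 3): A: 0.103275; B: 0.0625.
By total probability, P(X = 3) = 0.35·0.103275 + 0.65·0.0625 = 0.0767712.

0.0768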